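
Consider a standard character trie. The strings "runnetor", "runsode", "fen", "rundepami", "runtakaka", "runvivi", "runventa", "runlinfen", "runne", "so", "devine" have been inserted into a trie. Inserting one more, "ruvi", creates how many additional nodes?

2

"ru" is already a path in the trie; the remaining "vi" must be added.
Each of the 2 remaining characters creates one node.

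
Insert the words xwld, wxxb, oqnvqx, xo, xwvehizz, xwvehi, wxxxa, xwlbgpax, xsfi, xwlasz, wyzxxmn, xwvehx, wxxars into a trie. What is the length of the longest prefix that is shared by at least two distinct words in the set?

6

The deepest shared node is where two words last agree before diverging.
e.g. "xwvehi" and "xwvehizz" share the prefix "xwvehi" of length 6; no pair shares a longer one.
Longest shared-prefix length: 6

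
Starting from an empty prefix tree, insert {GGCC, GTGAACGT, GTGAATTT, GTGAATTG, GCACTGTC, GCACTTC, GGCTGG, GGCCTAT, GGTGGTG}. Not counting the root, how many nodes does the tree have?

Trie structure (* marks end of a word):
(root)
└─ G
   ├─ C
   │  └─ A
   │     └─ C
   │        └─ T
   │           ├─ G
   │           │  └─ T
   │           │     └─ C *
   │           └─ T
   │              └─ C *
   ├─ G
   │  ├─ C
   │  │  ├─ C *
   │  │  │  └─ T
   │  │  │     └─ A
   │  │  │        └─ T *
   │  │  └─ T
   │  │     └─ G
   │  │        └─ G *
   │  └─ T
   │     └─ G
   │        └─ G
   │           └─ T
   │              └─ G *
   └─ T
      └─ G
         └─ A
            └─ A
               ├─ C
               │  └─ G
               │     └─ T *
               └─ T
                  └─ T
                     ├─ G *
                     └─ T *
Counting every labelled node above: 35.

35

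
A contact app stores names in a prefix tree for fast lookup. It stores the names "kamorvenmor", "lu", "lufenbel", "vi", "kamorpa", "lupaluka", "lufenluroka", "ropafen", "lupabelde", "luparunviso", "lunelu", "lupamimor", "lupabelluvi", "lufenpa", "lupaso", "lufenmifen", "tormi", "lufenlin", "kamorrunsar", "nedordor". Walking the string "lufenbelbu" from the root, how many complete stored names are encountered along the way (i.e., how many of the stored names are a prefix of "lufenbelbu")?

2

Traverse "lufenbelbu" character by character; count nodes along the way that are marked as word ends.
Prefixes of the query that are stored words: "lu", "lufenbel"
Count: 2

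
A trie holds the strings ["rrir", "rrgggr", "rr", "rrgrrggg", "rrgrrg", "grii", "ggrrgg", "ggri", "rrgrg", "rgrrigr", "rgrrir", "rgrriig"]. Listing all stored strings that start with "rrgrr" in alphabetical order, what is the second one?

rrgrrggg

Filter for "rrgrr…" and sort: "rrgrrg", "rrgrrggg"
Position 2: rrgrrggg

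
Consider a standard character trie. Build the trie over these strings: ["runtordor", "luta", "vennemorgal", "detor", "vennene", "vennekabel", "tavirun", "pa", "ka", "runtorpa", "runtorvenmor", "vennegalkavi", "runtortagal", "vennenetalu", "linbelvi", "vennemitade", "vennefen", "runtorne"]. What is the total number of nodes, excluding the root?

88

Count nodes per top-level branch (shared prefixes stored once):
  'd'-branch (detor): 5 nodes
  'k'-branch (ka): 2 nodes
  'l'-branch (linbelvi, luta): 11 nodes
  'p'-branch (pa): 2 nodes
  'r'-branch (runtordor, runtorne, runtorpa, runtortagal, runtorvenmor): 24 nodes
  't'-branch (tavirun): 7 nodes
  'v'-branch (vennefen, vennegalkavi, vennekabel, vennemitade, vennemorgal, vennene, vennenetalu): 37 nodes
Sum: 88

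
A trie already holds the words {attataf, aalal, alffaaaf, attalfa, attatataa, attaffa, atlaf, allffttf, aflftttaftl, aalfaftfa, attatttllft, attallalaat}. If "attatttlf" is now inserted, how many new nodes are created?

Walking "attatttlf" from the root, the first 8 characters ("attatttl") follow existing edges; "f" is the first miss.
New nodes needed: |"attatttlf"| − 8 = 9 − 8 = 1.

1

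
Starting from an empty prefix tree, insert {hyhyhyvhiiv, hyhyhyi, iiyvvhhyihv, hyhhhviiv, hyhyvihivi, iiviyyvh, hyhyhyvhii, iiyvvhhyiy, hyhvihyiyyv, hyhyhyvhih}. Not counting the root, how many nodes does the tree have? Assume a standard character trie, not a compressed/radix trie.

51

Count nodes per top-level branch (shared prefixes stored once):
  'h'-branch (hyhhhviiv, hyhvihyiyyv, hyhyhyi, hyhyhyvhih, hyhyhyvhii, hyhyhyvhiiv, hyhyvihivi): 33 nodes
  'i'-branch (iiviyyvh, iiyvvhhyihv, iiyvvhhyiy): 18 nodes
Sum: 51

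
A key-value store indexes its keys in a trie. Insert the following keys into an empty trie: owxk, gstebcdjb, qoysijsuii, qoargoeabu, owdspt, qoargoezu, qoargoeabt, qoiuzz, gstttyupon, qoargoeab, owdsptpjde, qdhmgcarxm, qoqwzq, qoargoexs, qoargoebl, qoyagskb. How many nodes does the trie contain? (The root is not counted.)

75

For each word, the new-node count is its length minus the longest prefix already in the trie:
  "owxk" → 4 new (o, w, x, k)
  "gstebcdjb" → 9 new (g, s, t, e, b, c, d, j, b)
  "qoysijsuii" → 10 new (q, o, y, s, i, j, s, u, i, i)
  "qoargoeabu" → prefix "qo" already present; 8 new (a, r, g, o, e, a, b, u)
  "owdspt" → prefix "ow" already present; 4 new (d, s, p, t)
  "qoargoezu" → prefix "qoargoe" already present; 2 new (z, u)
  "qoargoeabt" → prefix "qoargoeab" already present; 1 new (t)
  "qoiuzz" → prefix "qo" already present; 4 new (i, u, z, z)
  "gstttyupon" → prefix "gst" already present; 7 new (t, t, y, u, p, o, n)
  "qoargoeab" → prefix "qoargoeab" already present; 0 new (none)
  "owdsptpjde" → prefix "owdspt" already present; 4 new (p, j, d, e)
  "qdhmgcarxm" → prefix "q" already present; 9 new (d, h, m, g, c, a, r, x, m)
  "qoqwzq" → prefix "qo" already present; 4 new (q, w, z, q)
  "qoargoexs" → prefix "qoargoe" already present; 2 new (x, s)
  "qoargoebl" → prefix "qoargoe" already present; 2 new (b, l)
  "qoyagskb" → prefix "qoy" already present; 5 new (a, g, s, k, b)
Total nodes = 4 + 9 + 10 + 8 + 4 + 2 + 1 + 4 + 7 + 0 + 4 + 9 + 4 + 2 + 2 + 5 = 75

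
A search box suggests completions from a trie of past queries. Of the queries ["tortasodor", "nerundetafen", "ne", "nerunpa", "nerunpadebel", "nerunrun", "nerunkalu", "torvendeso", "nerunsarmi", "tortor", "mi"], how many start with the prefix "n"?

7

Traverse to the node for "n", then collect every word in that subtree.
Words under "n": ne, nerundetafen, nerunkalu, nerunpa, nerunpadebel, nerunrun, nerunsarmi
Count: 7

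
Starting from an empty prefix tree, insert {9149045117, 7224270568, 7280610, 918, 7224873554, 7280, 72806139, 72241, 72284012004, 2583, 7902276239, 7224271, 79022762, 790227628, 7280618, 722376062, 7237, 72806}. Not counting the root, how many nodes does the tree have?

67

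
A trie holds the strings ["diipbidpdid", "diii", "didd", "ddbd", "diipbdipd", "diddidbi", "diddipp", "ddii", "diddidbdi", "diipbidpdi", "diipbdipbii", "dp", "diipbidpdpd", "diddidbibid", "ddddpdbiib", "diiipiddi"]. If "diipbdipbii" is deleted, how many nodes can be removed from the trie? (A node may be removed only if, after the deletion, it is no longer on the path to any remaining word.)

3

A node on "diipbdipbii"'s path can go only if nothing else ends at it or branches off below it.
The suffix "bii" (3 nodes) is used only by "diipbdipbii"; the node for "diipbdip" still has the child "d", so pruning stops there.
Nodes removed: 3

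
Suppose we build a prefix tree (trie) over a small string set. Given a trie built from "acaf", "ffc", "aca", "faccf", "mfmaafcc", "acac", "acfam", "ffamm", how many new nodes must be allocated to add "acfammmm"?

The longest prefix of "acfammmm" already in the trie is "acfam" (length 5).
New nodes needed: |"acfammmm"| − 5 = 8 − 5 = 3.

3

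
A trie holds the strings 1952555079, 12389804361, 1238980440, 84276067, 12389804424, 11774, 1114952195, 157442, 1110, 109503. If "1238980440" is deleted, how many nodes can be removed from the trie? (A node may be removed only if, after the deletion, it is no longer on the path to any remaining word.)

A node on "1238980440"'s path can go only if nothing else ends at it or branches off below it.
The suffix "0" (1 node) is used only by "1238980440"; the node for "123898044" still has the child "2", so pruning stops there.
Nodes removed: 1

1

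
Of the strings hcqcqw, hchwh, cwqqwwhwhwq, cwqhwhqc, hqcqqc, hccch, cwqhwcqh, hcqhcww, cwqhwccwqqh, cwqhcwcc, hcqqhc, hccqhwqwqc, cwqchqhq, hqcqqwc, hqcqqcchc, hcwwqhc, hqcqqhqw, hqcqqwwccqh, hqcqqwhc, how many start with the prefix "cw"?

6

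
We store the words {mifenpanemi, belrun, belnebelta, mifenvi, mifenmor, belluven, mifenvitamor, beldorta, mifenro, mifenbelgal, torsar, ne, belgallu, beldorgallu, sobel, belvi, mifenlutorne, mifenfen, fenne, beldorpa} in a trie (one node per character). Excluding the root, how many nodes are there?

94

Count nodes per top-level branch (shared prefixes stored once):
  'b'-branch (beldorgallu, beldorpa, beldorta, belgallu, belluven, belnebelta, belrun, belvi): 37 nodes
  'f'-branch (fenne): 5 nodes
  'm'-branch (mifenbelgal, mifenfen, mifenlutorne, mifenmor, mifenpanemi, mifenro, mifenvi, mifenvitamor): 39 nodes
  'n'-branch (ne): 2 nodes
  's'-branch (sobel): 5 nodes
  't'-branch (torsar): 6 nodes
Sum: 94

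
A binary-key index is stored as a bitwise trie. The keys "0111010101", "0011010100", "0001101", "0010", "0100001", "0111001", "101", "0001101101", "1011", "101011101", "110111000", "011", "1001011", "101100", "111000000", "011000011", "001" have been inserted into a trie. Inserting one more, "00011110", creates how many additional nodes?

Walking "00011110" from the root, the first 5 characters ("00011") follow existing edges; "1" is the first miss.
New nodes needed: |"00011110"| − 5 = 8 − 5 = 3.

3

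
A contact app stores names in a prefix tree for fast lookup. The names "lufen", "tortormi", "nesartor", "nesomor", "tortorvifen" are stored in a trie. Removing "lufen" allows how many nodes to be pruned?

Walk "lufen" from the leaf back toward the root, removing each node that no remaining word uses.
No other word shares any prefix with "lufen", so all 5 of its nodes go.
Nodes removed: 5

5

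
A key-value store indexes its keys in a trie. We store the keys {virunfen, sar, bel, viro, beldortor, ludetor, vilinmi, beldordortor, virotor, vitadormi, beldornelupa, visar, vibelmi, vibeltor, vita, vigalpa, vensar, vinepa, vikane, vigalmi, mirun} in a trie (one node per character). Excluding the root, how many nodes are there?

Insert word by word; a character creates a node only if that edge doesn't already exist:
  "virunfen" → 8 new (v, i, r, u, n, f, e, n)
  "sar" → 3 new (s, a, r)
  "bel" → 3 new (b, e, l)
  "viro" → prefix "vir" already present; 1 new (o)
  "beldortor" → prefix "bel" already present; 6 new (d, o, r, t, o, r)
  "ludetor" → 7 new (l, u, d, e, t, o, r)
  "vilinmi" → prefix "vi" already present; 5 new (l, i, n, m, i)
  "beldordortor" → prefix "beldor" already present; 6 new (d, o, r, t, o, r)
  "virotor" → prefix "viro" already present; 3 new (t, o, r)
  "vitadormi" → prefix "vi" already present; 7 new (t, a, d, o, r, m, i)
  "beldornelupa" → prefix "beldor" already present; 6 new (n, e, l, u, p, a)
  "visar" → prefix "vi" already present; 3 new (s, a, r)
  "vibelmi" → prefix "vi" already present; 5 new (b, e, l, m, i)
  "vibeltor" → prefix "vibel" already present; 3 new (t, o, r)
  "vita" → prefix "vita" already present; 0 new (none)
  "vigalpa" → prefix "vi" already present; 5 new (g, a, l, p, a)
  "vensar" → prefix "v" already present; 5 new (e, n, s, a, r)
  "vinepa" → prefix "vi" already present; 4 new (n, e, p, a)
  "vikane" → prefix "vi" already present; 4 new (k, a, n, e)
  "vigalmi" → prefix "vigal" already present; 2 new (m, i)
  "mirun" → 5 new (m, i, r, u, n)
Total nodes = 8 + 3 + 3 + 1 + 6 + 7 + 5 + 6 + 3 + 7 + 6 + 3 + 5 + 3 + 0 + 5 + 5 + 4 + 4 + 2 + 5 = 91

91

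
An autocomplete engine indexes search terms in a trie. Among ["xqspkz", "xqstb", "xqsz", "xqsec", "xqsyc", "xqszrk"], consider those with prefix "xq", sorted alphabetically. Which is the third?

Filter for "xq…" and sort: "xqsec", "xqspkz", "xqstb", "xqsyc", "xqsz", "xqszrk"
Position 3: xqstb

xqstb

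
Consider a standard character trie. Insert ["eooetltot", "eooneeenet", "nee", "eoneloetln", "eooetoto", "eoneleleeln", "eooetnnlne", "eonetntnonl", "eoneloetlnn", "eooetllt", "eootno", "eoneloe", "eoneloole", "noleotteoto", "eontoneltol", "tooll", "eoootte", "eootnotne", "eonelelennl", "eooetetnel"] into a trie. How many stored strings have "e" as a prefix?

17

Walk to "e"; the words in its subtree are exactly those with that prefix.
Matches: "eoneleleeln", "eonelelennl", "eoneloe", "eoneloetln", "eoneloetlnn", "eoneloole", "eonetntnonl", "eontoneltol", "eooetetnel", "eooetllt", "eooetltot", "eooetnnlne", "eooetoto", "eooneeenet", "eoootte", "eootno", "eootnotne"
Count: 17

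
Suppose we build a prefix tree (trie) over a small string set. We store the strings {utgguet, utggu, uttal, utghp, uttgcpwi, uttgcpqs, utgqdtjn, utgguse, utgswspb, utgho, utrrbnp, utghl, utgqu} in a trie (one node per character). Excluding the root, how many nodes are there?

39

Count nodes per top-level branch (shared prefixes stored once):
  'u'-branch (utggu, utgguet, utgguse, utghl, utgho, utghp, utgqdtjn, utgqu, utgswspb, utrrbnp, uttal, uttgcpqs, uttgcpwi): 39 nodes
Sum: 39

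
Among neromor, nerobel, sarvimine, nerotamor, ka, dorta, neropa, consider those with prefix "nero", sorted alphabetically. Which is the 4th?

nerotamor

Words with prefix "nero", in lexicographic order: "nerobel", "neromor", "neropa", "nerotamor"
The 4th is nerotamor.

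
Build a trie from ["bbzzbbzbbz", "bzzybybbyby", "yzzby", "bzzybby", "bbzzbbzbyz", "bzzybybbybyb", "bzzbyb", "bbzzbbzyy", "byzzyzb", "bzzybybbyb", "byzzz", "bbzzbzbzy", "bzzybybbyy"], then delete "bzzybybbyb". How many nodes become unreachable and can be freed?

After clearing the end-marker at "bzzybybbyb", prune upward until reaching a node still needed by another word.
Every node on "bzzybybbyb" is still needed (e.g. by "bzzybybbyby"), so nothing is freed.
Nodes removed: 0

0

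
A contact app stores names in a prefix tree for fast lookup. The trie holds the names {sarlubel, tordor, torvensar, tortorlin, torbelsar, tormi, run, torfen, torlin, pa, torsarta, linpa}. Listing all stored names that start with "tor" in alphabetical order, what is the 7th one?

tortorlin

Words with prefix "tor", in lexicographic order: "torbelsar", "tordor", "torfen", "torlin", "tormi", "torsarta", "tortorlin", "torvensar"
The 7th is tortorlin.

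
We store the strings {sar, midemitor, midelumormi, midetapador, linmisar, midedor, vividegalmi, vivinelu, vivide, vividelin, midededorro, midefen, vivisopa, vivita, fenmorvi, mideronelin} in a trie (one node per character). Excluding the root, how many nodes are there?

Trace insertions, counting only characters that open a new branch:
  "sar" → 3 new (s, a, r)
  "midemitor" → 9 new (m, i, d, e, m, i, t, o, r)
  "midelumormi" → prefix "mide" already present; 7 new (l, u, m, o, r, m, i)
  "midetapador" → prefix "mide" already present; 7 new (t, a, p, a, d, o, r)
  "linmisar" → 8 new (l, i, n, m, i, s, a, r)
  "midedor" → prefix "mide" already present; 3 new (d, o, r)
  "vividegalmi" → 11 new (v, i, v, i, d, e, g, a, l, m, i)
  "vivinelu" → prefix "vivi" already present; 4 new (n, e, l, u)
  "vivide" → prefix "vivide" already present; 0 new (none)
  "vividelin" → prefix "vivide" already present; 3 new (l, i, n)
  "midededorro" → prefix "mided" already present; 6 new (e, d, o, r, r, o)
  "midefen" → prefix "mide" already present; 3 new (f, e, n)
  "vivisopa" → prefix "vivi" already present; 4 new (s, o, p, a)
  "vivita" → prefix "vivi" already present; 2 new (t, a)
  "fenmorvi" → 8 new (f, e, n, m, o, r, v, i)
  "mideronelin" → prefix "mide" already present; 7 new (r, o, n, e, l, i, n)
Total nodes = 3 + 9 + 7 + 7 + 8 + 3 + 11 + 4 + 0 + 3 + 6 + 3 + 4 + 2 + 8 + 7 = 85

85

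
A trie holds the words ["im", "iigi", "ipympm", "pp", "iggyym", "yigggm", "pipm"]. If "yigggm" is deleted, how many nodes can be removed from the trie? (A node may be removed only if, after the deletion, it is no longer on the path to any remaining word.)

A node on "yigggm"'s path can go only if nothing else ends at it or branches off below it.
No other word shares any prefix with "yigggm", so all 6 of its nodes go.
Nodes removed: 6

6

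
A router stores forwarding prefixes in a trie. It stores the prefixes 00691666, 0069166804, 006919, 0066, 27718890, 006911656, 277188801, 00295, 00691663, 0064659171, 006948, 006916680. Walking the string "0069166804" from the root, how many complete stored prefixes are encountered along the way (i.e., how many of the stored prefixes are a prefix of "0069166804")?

2

Walk "0069166804" from the root; an end-of-word marker is hit whenever a stored word is a prefix of "0069166804".
Prefixes of the query that are stored words: "006916680", "0069166804"
Count: 2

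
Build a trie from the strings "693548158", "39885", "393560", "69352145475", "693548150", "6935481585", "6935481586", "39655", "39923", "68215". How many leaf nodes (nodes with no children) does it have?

9

Leaves are exactly the stored words that no other stored word extends.
Those words: "393560", "39655", "39885", "39923", "68215", "69352145475", "693548150", "6935481585", "6935481586"
Leaf count: 9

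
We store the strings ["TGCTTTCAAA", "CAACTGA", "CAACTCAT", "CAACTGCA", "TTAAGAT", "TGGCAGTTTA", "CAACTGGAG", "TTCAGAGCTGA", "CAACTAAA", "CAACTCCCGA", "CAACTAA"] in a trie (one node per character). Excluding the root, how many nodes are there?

Insert word by word; a character creates a node only if that edge doesn't already exist:
  "TGCTTTCAAA" → 10 new (T, G, C, T, T, T, C, A, A, A)
  "CAACTGA" → 7 new (C, A, A, C, T, G, A)
  "CAACTCAT" → prefix "CAACT" already present; 3 new (C, A, T)
  "CAACTGCA" → prefix "CAACTG" already present; 2 new (C, A)
  "TTAAGAT" → prefix "T" already present; 6 new (T, A, A, G, A, T)
  "TGGCAGTTTA" → prefix "TG" already present; 8 new (G, C, A, G, T, T, T, A)
  "CAACTGGAG" → prefix "CAACTG" already present; 3 new (G, A, G)
  "TTCAGAGCTGA" → prefix "TT" already present; 9 new (C, A, G, A, G, C, T, G, A)
  "CAACTAAA" → prefix "CAACT" already present; 3 new (A, A, A)
  "CAACTCCCGA" → prefix "CAACTC" already present; 4 new (C, C, G, A)
  "CAACTAA" → prefix "CAACTAA" already present; 0 new (none)
Total nodes = 10 + 7 + 3 + 2 + 6 + 8 + 3 + 9 + 3 + 4 + 0 = 55

55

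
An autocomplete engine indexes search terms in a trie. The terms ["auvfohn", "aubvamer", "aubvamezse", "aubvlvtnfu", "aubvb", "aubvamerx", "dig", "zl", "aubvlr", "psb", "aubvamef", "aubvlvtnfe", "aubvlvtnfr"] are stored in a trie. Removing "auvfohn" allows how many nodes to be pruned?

A node on "auvfohn"'s path can go only if nothing else ends at it or branches off below it.
The suffix "vfohn" (5 nodes) is used only by "auvfohn"; the node for "au" still has the child "b", so pruning stops there.
Nodes removed: 5

5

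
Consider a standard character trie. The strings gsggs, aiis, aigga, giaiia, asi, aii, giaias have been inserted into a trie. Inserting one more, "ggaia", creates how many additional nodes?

4

Walking "ggaia" from the root, the first 1 characters ("g") follow existing edges; "g" is the first miss.
New nodes needed: |"ggaia"| − 1 = 5 − 1 = 4.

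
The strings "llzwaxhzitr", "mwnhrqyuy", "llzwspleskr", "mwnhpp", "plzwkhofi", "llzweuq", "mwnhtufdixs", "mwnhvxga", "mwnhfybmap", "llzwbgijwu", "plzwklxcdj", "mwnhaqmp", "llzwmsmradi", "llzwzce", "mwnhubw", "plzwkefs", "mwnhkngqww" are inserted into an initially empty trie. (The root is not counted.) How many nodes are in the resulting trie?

For each word, the new-node count is its length minus the longest prefix already in the trie:
  "llzwaxhzitr" → 11 new (l, l, z, w, a, x, h, z, i, t, r)
  "mwnhrqyuy" → 9 new (m, w, n, h, r, q, y, u, y)
  "llzwspleskr" → prefix "llzw" already present; 7 new (s, p, l, e, s, k, r)
  "mwnhpp" → prefix "mwnh" already present; 2 new (p, p)
  "plzwkhofi" → 9 new (p, l, z, w, k, h, o, f, i)
  "llzweuq" → prefix "llzw" already present; 3 new (e, u, q)
  "mwnhtufdixs" → prefix "mwnh" already present; 7 new (t, u, f, d, i, x, s)
  "mwnhvxga" → prefix "mwnh" already present; 4 new (v, x, g, a)
  "mwnhfybmap" → prefix "mwnh" already present; 6 new (f, y, b, m, a, p)
  "llzwbgijwu" → prefix "llzw" already present; 6 new (b, g, i, j, w, u)
  "plzwklxcdj" → prefix "plzwk" already present; 5 new (l, x, c, d, j)
  "mwnhaqmp" → prefix "mwnh" already present; 4 new (a, q, m, p)
  "llzwmsmradi" → prefix "llzw" already present; 7 new (m, s, m, r, a, d, i)
  "llzwzce" → prefix "llzw" already present; 3 new (z, c, e)
  "mwnhubw" → prefix "mwnh" already present; 3 new (u, b, w)
  "plzwkefs" → prefix "plzwk" already present; 3 new (e, f, s)
  "mwnhkngqww" → prefix "mwnh" already present; 6 new (k, n, g, q, w, w)
Total nodes = 11 + 9 + 7 + 2 + 9 + 3 + 7 + 4 + 6 + 6 + 5 + 4 + 7 + 3 + 3 + 3 + 6 = 95

95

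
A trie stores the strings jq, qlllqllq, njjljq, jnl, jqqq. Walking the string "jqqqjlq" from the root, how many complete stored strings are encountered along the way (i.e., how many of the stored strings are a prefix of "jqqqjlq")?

2

Walk "jqqqjlq" from the root; an end-of-word marker is hit whenever a stored word is a prefix of "jqqqjlq".
Prefixes of the query that are stored words: "jq", "jqqq"
Count: 2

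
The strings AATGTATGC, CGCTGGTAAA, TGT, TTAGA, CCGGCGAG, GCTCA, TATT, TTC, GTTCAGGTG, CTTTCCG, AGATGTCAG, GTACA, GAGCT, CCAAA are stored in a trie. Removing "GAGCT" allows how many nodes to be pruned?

Walk "GAGCT" from the leaf back toward the root, removing each node that no remaining word uses.
The suffix "AGCT" (4 nodes) is used only by "GAGCT"; the node for "G" still has the child "C", so pruning stops there.
Nodes removed: 4

4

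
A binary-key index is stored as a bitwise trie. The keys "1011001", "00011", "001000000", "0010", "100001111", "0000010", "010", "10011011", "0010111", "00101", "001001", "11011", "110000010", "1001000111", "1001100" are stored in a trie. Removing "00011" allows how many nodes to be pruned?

2

A node on "00011"'s path can go only if nothing else ends at it or branches off below it.
The suffix "11" (2 nodes) is used only by "00011"; the node for "000" still has the child "0", so pruning stops there.
Nodes removed: 2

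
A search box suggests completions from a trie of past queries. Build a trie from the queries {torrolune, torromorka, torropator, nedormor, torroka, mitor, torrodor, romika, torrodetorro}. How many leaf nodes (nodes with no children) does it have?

9

Leaves are exactly the stored words that no other stored word extends.
Those words: "mitor", "nedormor", "romika", "torrodetorro", "torrodor", "torroka", "torrolune", "torromorka", "torropator"
Leaf count: 9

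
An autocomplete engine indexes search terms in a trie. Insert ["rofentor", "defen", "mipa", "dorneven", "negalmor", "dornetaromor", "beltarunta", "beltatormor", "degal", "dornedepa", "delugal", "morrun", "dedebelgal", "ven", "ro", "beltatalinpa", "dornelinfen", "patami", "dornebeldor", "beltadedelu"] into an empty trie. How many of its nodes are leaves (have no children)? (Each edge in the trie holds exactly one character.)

19

A leaf is a node with no children — equivalently, the end of a word that is not a proper prefix of any other stored word.
Those words: "beltadedelu", "beltarunta", "beltatalinpa", "beltatormor", "dedebelgal", "defen", "degal", "delugal", "dornebeldor", "dornedepa", "dornelinfen", "dornetaromor", "dorneven", "mipa", "morrun", "negalmor", "patami", "rofentor", "ven"
Leaf count: 19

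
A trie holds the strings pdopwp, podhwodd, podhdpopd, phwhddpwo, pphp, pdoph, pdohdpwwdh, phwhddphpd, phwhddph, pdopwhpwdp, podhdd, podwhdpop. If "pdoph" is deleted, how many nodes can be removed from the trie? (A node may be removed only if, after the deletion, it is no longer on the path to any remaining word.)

Walk "pdoph" from the leaf back toward the root, removing each node that no remaining word uses.
The suffix "h" (1 node) is used only by "pdoph"; the node for "pdop" still has the child "w", so pruning stops there.
Nodes removed: 1

1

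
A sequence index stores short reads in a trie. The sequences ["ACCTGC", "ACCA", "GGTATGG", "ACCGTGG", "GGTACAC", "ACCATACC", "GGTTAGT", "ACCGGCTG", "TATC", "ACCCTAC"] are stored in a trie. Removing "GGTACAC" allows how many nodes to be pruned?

3

A node on "GGTACAC"'s path can go only if nothing else ends at it or branches off below it.
The suffix "CAC" (3 nodes) is used only by "GGTACAC"; the node for "GGTA" still has the child "T", so pruning stops there.
Nodes removed: 3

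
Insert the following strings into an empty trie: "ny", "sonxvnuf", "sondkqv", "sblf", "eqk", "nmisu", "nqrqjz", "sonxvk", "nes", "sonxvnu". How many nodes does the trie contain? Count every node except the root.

32

Trace insertions, counting only characters that open a new branch:
  "ny" → 2 new (n, y)
  "sonxvnuf" → 8 new (s, o, n, x, v, n, u, f)
  "sondkqv" → prefix "son" already present; 4 new (d, k, q, v)
  "sblf" → prefix "s" already present; 3 new (b, l, f)
  "eqk" → 3 new (e, q, k)
  "nmisu" → prefix "n" already present; 4 new (m, i, s, u)
  "nqrqjz" → prefix "n" already present; 5 new (q, r, q, j, z)
  "sonxvk" → prefix "sonxv" already present; 1 new (k)
  "nes" → prefix "n" already present; 2 new (e, s)
  "sonxvnu" → prefix "sonxvnu" already present; 0 new (none)
Total nodes = 2 + 8 + 4 + 3 + 3 + 4 + 5 + 1 + 2 + 0 = 32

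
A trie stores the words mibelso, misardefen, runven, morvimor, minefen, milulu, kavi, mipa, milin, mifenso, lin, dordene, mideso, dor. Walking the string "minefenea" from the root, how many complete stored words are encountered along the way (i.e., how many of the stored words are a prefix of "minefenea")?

Check each prefix of "minefenea" against the stored set — each match is an end-marker on the path.
Prefixes of the query that are stored words: "minefen"
Count: 1

1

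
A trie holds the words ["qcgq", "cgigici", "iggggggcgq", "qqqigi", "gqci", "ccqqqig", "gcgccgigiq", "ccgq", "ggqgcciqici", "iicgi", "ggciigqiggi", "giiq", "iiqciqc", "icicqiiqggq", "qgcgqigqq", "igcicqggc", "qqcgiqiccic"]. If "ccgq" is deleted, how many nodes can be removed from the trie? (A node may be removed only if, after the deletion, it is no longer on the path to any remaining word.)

A node on "ccgq"'s path can go only if nothing else ends at it or branches off below it.
The suffix "gq" (2 nodes) is used only by "ccgq"; the node for "cc" still has the child "q", so pruning stops there.
Nodes removed: 2

2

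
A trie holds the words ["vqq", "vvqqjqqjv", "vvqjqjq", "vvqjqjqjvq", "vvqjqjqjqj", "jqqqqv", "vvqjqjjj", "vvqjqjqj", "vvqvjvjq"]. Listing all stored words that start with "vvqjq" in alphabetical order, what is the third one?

DFS of the "vvqjq" subtree visits, in order: "vvqjqjjj", "vvqjqjq", "vvqjqjqj", "vvqjqjqjqj", "vvqjqjqjvq"
Position 3: vvqjqjqj

vvqjqjqj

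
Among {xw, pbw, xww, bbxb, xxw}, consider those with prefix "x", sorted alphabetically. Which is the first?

DFS of the "x" subtree visits, in order: "xw", "xww", "xxw"
The 1st is xw.

xw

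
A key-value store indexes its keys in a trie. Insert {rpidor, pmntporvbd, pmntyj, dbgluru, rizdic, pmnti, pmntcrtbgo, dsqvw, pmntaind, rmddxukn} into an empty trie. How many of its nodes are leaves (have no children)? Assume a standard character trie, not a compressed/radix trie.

Leaves are exactly the stored words that no other stored word extends.
Those words: "dbgluru", "dsqvw", "pmntaind", "pmntcrtbgo", "pmnti", "pmntporvbd", "pmntyj", "rizdic", "rmddxukn", "rpidor"
Leaf count: 10

10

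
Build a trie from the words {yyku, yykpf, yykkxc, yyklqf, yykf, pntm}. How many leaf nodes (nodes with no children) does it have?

Leaves are exactly the stored words that no other stored word extends.
Those words: "pntm", "yykf", "yykkxc", "yyklqf", "yykpf", "yyku"
Leaf count: 6

6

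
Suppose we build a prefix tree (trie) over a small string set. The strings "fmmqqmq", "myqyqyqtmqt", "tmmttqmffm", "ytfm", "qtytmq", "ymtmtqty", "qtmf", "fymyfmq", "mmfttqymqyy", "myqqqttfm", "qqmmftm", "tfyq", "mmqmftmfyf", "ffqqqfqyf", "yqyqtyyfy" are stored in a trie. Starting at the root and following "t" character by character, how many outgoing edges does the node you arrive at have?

Follow the path "t" to its node, then look at its outgoing edges.
Characters that immediately follow "t" among the stored strings: {f, m}.
That node has 2 child edges.

2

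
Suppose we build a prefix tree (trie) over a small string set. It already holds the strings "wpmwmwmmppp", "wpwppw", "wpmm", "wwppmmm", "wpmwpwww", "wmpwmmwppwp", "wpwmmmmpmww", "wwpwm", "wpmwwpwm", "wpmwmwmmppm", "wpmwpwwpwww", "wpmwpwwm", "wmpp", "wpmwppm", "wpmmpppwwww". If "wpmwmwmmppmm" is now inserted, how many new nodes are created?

1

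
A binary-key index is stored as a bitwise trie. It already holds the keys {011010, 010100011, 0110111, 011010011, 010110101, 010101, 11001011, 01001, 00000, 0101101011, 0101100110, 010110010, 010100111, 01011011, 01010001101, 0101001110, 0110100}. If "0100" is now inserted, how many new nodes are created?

"0100" is already a full path in the trie; only an end-marker is added.
No new nodes are needed: 0.

0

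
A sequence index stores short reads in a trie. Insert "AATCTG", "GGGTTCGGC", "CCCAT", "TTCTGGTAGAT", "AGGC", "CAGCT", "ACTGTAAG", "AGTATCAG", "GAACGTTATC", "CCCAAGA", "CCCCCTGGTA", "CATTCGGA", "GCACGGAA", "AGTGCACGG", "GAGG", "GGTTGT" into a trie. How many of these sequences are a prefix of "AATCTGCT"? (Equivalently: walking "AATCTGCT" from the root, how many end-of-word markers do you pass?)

Traverse "AATCTGCT" character by character; count nodes along the way that are marked as word ends.
Prefixes of the query that are stored words: "AATCTG"
Count: 1

1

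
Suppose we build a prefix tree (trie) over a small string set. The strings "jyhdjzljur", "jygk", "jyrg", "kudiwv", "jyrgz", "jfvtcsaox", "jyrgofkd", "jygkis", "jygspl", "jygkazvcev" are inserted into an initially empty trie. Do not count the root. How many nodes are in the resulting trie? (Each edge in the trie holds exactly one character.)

For each word, the new-node count is its length minus the longest prefix already in the trie:
  "jyhdjzljur" → 10 new (j, y, h, d, j, z, l, j, u, r)
  "jygk" → prefix "jy" already present; 2 new (g, k)
  "jyrg" → prefix "jy" already present; 2 new (r, g)
  "kudiwv" → 6 new (k, u, d, i, w, v)
  "jyrgz" → prefix "jyrg" already present; 1 new (z)
  "jfvtcsaox" → prefix "j" already present; 8 new (f, v, t, c, s, a, o, x)
  "jyrgofkd" → prefix "jyrg" already present; 4 new (o, f, k, d)
  "jygkis" → prefix "jygk" already present; 2 new (i, s)
  "jygspl" → prefix "jyg" already present; 3 new (s, p, l)
  "jygkazvcev" → prefix "jygk" already present; 6 new (a, z, v, c, e, v)
Total nodes = 10 + 2 + 2 + 6 + 1 + 8 + 4 + 2 + 3 + 6 = 44

44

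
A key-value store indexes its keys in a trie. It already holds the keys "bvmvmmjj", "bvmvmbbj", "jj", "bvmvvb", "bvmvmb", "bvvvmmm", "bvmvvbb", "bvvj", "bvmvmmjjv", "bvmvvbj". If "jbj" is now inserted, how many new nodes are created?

The longest prefix of "jbj" already in the trie is "j" (length 1).
New nodes needed: |"jbj"| − 1 = 3 − 1 = 2.

2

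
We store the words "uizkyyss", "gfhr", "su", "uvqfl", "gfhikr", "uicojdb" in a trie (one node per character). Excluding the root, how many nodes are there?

26

Count nodes per top-level branch (shared prefixes stored once):
  'g'-branch (gfhikr, gfhr): 7 nodes
  's'-branch (su): 2 nodes
  'u'-branch (uicojdb, uizkyyss, uvqfl): 17 nodes
Sum: 26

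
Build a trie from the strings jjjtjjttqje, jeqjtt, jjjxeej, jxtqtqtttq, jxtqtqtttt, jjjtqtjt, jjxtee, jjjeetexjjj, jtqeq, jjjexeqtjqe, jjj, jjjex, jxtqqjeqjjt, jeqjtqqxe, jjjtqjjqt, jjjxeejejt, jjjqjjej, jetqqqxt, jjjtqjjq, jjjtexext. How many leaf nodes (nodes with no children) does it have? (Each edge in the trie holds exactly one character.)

16

A leaf is a node with no children — equivalently, the end of a word that is not a proper prefix of any other stored word.
Those words: "jeqjtqqxe", "jeqjtt", "jetqqqxt", "jjjeetexjjj", "jjjexeqtjqe", "jjjqjjej", "jjjtexext", "jjjtjjttqje", "jjjtqjjqt", "jjjtqtjt", "jjjxeejejt", "jjxtee", "jtqeq", "jxtqqjeqjjt", "jxtqtqtttq", "jxtqtqtttt"
Leaf count: 16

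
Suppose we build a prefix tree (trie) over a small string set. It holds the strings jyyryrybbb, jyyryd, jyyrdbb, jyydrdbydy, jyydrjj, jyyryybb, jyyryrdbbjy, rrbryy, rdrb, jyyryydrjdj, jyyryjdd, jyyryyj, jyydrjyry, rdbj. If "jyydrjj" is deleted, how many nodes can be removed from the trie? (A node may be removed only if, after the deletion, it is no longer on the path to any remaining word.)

A node on "jyydrjj"'s path can go only if nothing else ends at it or branches off below it.
The suffix "j" (1 node) is used only by "jyydrjj"; the node for "jyydrj" still has the child "y", so pruning stops there.
Nodes removed: 1

1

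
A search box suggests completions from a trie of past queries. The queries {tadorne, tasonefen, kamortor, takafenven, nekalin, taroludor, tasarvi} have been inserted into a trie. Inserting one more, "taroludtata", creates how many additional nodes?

4

The longest prefix of "taroludtata" already in the trie is "tarolud" (length 7).
New nodes needed: |"taroludtata"| − 7 = 11 − 7 = 4.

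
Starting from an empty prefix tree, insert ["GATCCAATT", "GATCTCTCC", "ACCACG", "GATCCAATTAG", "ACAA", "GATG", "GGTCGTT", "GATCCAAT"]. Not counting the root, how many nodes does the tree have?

31

Trace insertions, counting only characters that open a new branch:
  "GATCCAATT" → 9 new (G, A, T, C, C, A, A, T, T)
  "GATCTCTCC" → prefix "GATC" already present; 5 new (T, C, T, C, C)
  "ACCACG" → 6 new (A, C, C, A, C, G)
  "GATCCAATTAG" → prefix "GATCCAATT" already present; 2 new (A, G)
  "ACAA" → prefix "AC" already present; 2 new (A, A)
  "GATG" → prefix "GAT" already present; 1 new (G)
  "GGTCGTT" → prefix "G" already present; 6 new (G, T, C, G, T, T)
  "GATCCAAT" → prefix "GATCCAAT" already present; 0 new (none)
Total nodes = 9 + 5 + 6 + 2 + 2 + 1 + 6 + 0 = 31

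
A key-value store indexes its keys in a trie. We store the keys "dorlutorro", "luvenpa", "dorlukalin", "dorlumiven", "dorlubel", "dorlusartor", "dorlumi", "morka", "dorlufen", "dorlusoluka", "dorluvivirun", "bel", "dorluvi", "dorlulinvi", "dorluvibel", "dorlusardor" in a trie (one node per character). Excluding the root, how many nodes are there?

Count nodes per top-level branch (shared prefixes stored once):
  'b'-branch (bel): 3 nodes
  'd'-branch (dorlubel, dorlufen, dorlukalin, dorlulinvi, dorlumi, dorlumiven, dorlusardor, dorlusartor, dorlusoluka, dorlutorro, dorluvi, dorluvibel, dorluvivirun): 55 nodes
  'l'-branch (luvenpa): 7 nodes
  'm'-branch (morka): 5 nodes
Sum: 70

70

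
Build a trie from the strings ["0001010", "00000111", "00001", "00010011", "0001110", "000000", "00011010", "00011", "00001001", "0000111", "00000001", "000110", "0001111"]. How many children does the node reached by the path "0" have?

1

Follow the path "0" to its node, then look at its outgoing edges.
Distinct next characters after "0": 0.
That node has 1 child edge.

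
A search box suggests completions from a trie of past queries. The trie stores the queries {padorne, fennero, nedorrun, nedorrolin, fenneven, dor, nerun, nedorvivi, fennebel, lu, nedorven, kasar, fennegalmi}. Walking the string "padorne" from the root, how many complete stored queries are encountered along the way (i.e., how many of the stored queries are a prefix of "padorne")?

Check each prefix of "padorne" against the stored set — each match is an end-marker on the path.
Prefixes of the query that are stored words: "padorne"
Count: 1

1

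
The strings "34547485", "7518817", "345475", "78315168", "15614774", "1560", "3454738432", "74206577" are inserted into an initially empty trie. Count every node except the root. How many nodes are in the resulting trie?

Trace insertions, counting only characters that open a new branch:
  "34547485" → 8 new (3, 4, 5, 4, 7, 4, 8, 5)
  "7518817" → 7 new (7, 5, 1, 8, 8, 1, 7)
  "345475" → prefix "34547" already present; 1 new (5)
  "78315168" → prefix "7" already present; 7 new (8, 3, 1, 5, 1, 6, 8)
  "15614774" → 8 new (1, 5, 6, 1, 4, 7, 7, 4)
  "1560" → prefix "156" already present; 1 new (0)
  "3454738432" → prefix "34547" already present; 5 new (3, 8, 4, 3, 2)
  "74206577" → prefix "7" already present; 7 new (4, 2, 0, 6, 5, 7, 7)
Total nodes = 8 + 7 + 1 + 7 + 8 + 1 + 5 + 7 = 44

44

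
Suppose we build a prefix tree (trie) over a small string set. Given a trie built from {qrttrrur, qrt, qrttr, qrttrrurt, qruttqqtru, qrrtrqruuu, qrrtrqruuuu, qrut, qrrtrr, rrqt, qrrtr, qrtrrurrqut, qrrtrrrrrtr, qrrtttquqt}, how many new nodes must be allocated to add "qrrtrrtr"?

"qrrtrr" is already a path in the trie; the remaining "tr" must be added.
New nodes needed: |"qrrtrrtr"| − 6 = 8 − 6 = 2.

2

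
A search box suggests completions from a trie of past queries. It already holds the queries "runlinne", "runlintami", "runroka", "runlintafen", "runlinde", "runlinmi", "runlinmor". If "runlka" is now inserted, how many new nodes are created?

2

The longest prefix of "runlka" already in the trie is "runl" (length 4).
Each of the 2 remaining characters creates one node.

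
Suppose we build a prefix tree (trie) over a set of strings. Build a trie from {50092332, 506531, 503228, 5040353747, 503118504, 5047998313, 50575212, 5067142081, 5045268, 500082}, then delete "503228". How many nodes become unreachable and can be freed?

3

Walk "503228" from the leaf back toward the root, removing each node that no remaining word uses.
The suffix "228" (3 nodes) is used only by "503228"; the node for "503" still has the child "1", so pruning stops there.
Nodes removed: 3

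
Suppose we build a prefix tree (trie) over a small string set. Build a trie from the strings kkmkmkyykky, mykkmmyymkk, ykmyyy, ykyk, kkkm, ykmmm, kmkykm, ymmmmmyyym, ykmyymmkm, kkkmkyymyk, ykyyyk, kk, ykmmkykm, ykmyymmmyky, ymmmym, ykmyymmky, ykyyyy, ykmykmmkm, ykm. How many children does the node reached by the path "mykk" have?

Follow the path "mykk" to its node, then look at its outgoing edges.
Distinct next characters after "mykk": m.
That node has 1 child edge.

1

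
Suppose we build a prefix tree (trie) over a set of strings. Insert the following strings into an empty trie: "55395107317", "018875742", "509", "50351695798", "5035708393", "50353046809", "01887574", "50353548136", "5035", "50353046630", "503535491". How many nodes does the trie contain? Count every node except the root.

55

For each word, the new-node count is its length minus the longest prefix already in the trie:
  "55395107317" → 11 new (5, 5, 3, 9, 5, 1, 0, 7, 3, 1, 7)
  "018875742" → 9 new (0, 1, 8, 8, 7, 5, 7, 4, 2)
  "509" → prefix "5" already present; 2 new (0, 9)
  "50351695798" → prefix "50" already present; 9 new (3, 5, 1, 6, 9, 5, 7, 9, 8)
  "5035708393" → prefix "5035" already present; 6 new (7, 0, 8, 3, 9, 3)
  "50353046809" → prefix "5035" already present; 7 new (3, 0, 4, 6, 8, 0, 9)
  "01887574" → prefix "01887574" already present; 0 new (none)
  "50353548136" → prefix "50353" already present; 6 new (5, 4, 8, 1, 3, 6)
  "5035" → prefix "5035" already present; 0 new (none)
  "50353046630" → prefix "50353046" already present; 3 new (6, 3, 0)
  "503535491" → prefix "5035354" already present; 2 new (9, 1)
Total nodes = 11 + 9 + 2 + 9 + 6 + 7 + 0 + 6 + 0 + 3 + 2 = 55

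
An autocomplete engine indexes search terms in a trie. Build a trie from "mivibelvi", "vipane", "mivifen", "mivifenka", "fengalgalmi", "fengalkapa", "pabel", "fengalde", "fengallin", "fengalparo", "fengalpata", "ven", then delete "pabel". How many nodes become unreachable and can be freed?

After clearing the end-marker at "pabel", prune upward until reaching a node still needed by another word.
No other word shares any prefix with "pabel", so all 5 of its nodes go.
Nodes removed: 5

5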